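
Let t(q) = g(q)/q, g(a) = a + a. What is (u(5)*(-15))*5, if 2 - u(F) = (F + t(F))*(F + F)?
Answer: 5100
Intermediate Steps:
g(a) = 2*a
t(q) = 2 (t(q) = (2*q)/q = 2)
u(F) = 2 - 2*F*(2 + F) (u(F) = 2 - (F + 2)*(F + F) = 2 - (2 + F)*2*F = 2 - 2*F*(2 + F))
(u(5)*(-15))*5 = ((2 - 4*5 - 2*5²)*(-15))*5 = ((2 - 20 - 2*25)*(-15))*5 = ((2 - 20 - 50)*(-15))*5 = -68*(-15)*5 = 1020*5 = 5100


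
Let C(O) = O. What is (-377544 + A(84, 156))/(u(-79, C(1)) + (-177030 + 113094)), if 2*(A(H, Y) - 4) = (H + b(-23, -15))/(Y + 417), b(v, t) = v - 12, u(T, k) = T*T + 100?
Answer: 432660791/66003870 ≈ 6.5551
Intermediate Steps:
u(T, k) = 100 + T**2 (u(T, k) = T**2 + 100 = 100 + T**2)
b(v, t) = -12 + v
A(H, Y) = 4 + (-35 + H)/(2*(417 + Y)) (A(H, Y) = 4 + ((H + (-12 - 23))/(Y + 417))/2 = 4 + ((H - 35)/(417 + Y))/2 = 4 + ((-35 + H)/(417 + Y))/2 = 4 + (-35 + H)/(2*(417 + Y)))
(-377544 + A(84, 156))/(u(-79, C(1)) + (-177030 + 113094)) = (-377544 + (3301 + 84 + 8*156)/(2*(417 + 156)))/((100 + (-79)**2) + (-177030 + 113094)) = (-377544 + (1/2)*(3301 + 84 + 1248)/573)/((100 + 6241) - 63936) = (-377544 + (1/2)*(1/573)*4633)/(6341 - 63936) = (-377544 + 4633/1146)/(-57595) = -432660791/1146*(-1/57595) = 432660791/66003870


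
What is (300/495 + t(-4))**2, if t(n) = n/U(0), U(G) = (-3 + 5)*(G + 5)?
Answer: 1156/27225 ≈ 0.042461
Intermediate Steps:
U(G) = 10 + 2*G (U(G) = 2*(5 + G) = 10 + 2*G)
t(n) = n/10 (t(n) = n/(10 + 2*0) = n/(10 + 0) = n/10)
(300/495 + t(-4))**2 = (300/495 + (1/10)*(-4))**2 = (300*(1/495) - 2/5)**2 = (20/33 - 2/5)**2 = (34/165)**2 = 1156/27225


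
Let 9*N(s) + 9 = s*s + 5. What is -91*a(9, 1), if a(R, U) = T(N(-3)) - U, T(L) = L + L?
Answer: -91/9 ≈ -10.111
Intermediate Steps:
N(s) = -4/9 + s²/9 (N(s) = -1 + (s*s + 5)/9 = -1 + (s² + 5)/9 = -1 + (5 + s²)/9 = -1 + (5/9 + s²/9) = -4/9 + s²/9)
T(L) = 2*L
a(R, U) = 10/9 - U (a(R, U) = 2*(-4/9 + (⅑)*(-3)²) - U = 2*(-4/9 + (⅑)*9) - U = 2*(-4/9 + 1) - U = 2*(5/9) - U = 10/9 - U)
-91*a(9, 1) = -91*(10/9 - 1*1) = -91*(10/9 - 1) = -91*⅑ = -91/9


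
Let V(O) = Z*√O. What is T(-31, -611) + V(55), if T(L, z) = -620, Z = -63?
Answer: -620 - 63*√55 ≈ -1087.2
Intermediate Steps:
V(O) = -63*√O
T(-31, -611) + V(55) = -620 - 63*√55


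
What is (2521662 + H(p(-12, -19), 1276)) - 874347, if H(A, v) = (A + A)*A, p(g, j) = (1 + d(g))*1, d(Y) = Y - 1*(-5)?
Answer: 1647387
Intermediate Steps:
d(Y) = 5 + Y (d(Y) = Y + 5 = 5 + Y)
p(g, j) = 6 + g (p(g, j) = (1 + (5 + g))*1 = (6 + g)*1 = 6 + g)
H(A, v) = 2*A**2 (H(A, v) = (2*A)*A = 2*A**2)
(2521662 + H(p(-12, -19), 1276)) - 874347 = (2521662 + 2*(6 - 12)**2) - 874347 = (2521662 + 2*(-6)**2) - 874347 = (2521662 + 2*36) - 874347 = (2521662 + 72) - 874347 = 2521734 - 874347 = 1647387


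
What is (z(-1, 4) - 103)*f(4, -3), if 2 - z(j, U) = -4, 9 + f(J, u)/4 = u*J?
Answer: 8148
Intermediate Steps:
f(J, u) = -36 + 4*J*u (f(J, u) = -36 + 4*(u*J) = -36 + 4*(J*u) = -36 + 4*J*u)
z(j, U) = 6 (z(j, U) = 2 - 1*(-4) = 2 + 4 = 6)
(z(-1, 4) - 103)*f(4, -3) = (6 - 103)*(-36 + 4*4*(-3)) = -97*(-36 - 48) = -97*(-84) = 8148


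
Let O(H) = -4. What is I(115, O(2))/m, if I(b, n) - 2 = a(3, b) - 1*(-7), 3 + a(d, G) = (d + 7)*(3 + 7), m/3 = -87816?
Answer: -53/131724 ≈ -0.00040236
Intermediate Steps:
m = -263448 (m = 3*(-87816) = -263448)
a(d, G) = 67 + 10*d (a(d, G) = -3 + (d + 7)*(3 + 7) = -3 + (7 + d)*10 = -3 + (70 + 10*d) = 67 + 10*d)
I(b, n) = 106 (I(b, n) = 2 + ((67 + 10*3) - 1*(-7)) = 2 + ((67 + 30) + 7) = 2 + (97 + 7) = 2 + 104 = 106)
I(115, O(2))/m = 106/(-263448) = 106*(-1/263448) = -53/131724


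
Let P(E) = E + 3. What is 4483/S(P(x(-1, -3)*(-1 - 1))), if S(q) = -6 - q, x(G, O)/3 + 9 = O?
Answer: -4483/81 ≈ -55.346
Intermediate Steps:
x(G, O) = -27 + 3*O
P(E) = 3 + E
4483/S(P(x(-1, -3)*(-1 - 1))) = 4483/(-6 - (3 + (-27 + 3*(-3))*(-1 - 1))) = 4483/(-6 - (3 + (-27 - 9)*(-2))) = 4483/(-6 - (3 - 36*(-2))) = 4483/(-6 - (3 + 72)) = 4483/(-6 - 1*75) = 4483/(-6 - 75) = 4483/(-81) = 4483*(-1/81) = -4483/81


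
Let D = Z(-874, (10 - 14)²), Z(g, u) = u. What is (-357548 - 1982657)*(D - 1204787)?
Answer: 2819411118055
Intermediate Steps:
D = 16 (D = (10 - 14)² = (-4)² = 16)
(-357548 - 1982657)*(D - 1204787) = (-357548 - 1982657)*(16 - 1204787) = -2340205*(-1204771) = 2819411118055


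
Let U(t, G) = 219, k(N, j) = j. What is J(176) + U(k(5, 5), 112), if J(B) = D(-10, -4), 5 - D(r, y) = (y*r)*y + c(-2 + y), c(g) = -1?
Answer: 385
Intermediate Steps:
D(r, y) = 6 - r*y**2 (D(r, y) = 5 - ((y*r)*y - 1) = 5 - ((r*y)*y - 1) = 5 - (r*y**2 - 1) = 5 - (-1 + r*y**2) = 5 + (1 - r*y**2) = 6 - r*y**2)
J(B) = 166 (J(B) = 6 - 1*(-10)*(-4)**2 = 6 - 1*(-10)*16 = 6 + 160 = 166)
J(176) + U(k(5, 5), 112) = 166 + 219 = 385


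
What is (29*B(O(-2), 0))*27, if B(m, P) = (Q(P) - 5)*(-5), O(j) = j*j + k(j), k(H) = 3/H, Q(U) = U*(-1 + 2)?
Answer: 19575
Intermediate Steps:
Q(U) = U (Q(U) = U*1 = U)
O(j) = j² + 3/j (O(j) = j*j + 3/j = j² + 3/j)
B(m, P) = 25 - 5*P (B(m, P) = (P - 5)*(-5) = (-5 + P)*(-5) = 25 - 5*P)
(29*B(O(-2), 0))*27 = (29*(25 - 5*0))*27 = (29*(25 + 0))*27 = (29*25)*27 = 725*27 = 19575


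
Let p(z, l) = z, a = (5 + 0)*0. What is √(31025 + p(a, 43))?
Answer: 5*√1241 ≈ 176.14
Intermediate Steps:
a = 0 (a = 5*0 = 0)
√(31025 + p(a, 43)) = √(31025 + 0) = √31025 = 5*√1241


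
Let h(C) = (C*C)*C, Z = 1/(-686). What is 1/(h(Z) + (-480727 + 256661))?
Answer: -322828856/72334970448497 ≈ -4.4630e-6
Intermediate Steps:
Z = -1/686 ≈ -0.0014577
h(C) = C³ (h(C) = C²*C = C³)
1/(h(Z) + (-480727 + 256661)) = 1/((-1/686)³ + (-480727 + 256661)) = 1/(-1/322828856 - 224066) = 1/(-72334970448497/322828856) = -322828856/72334970448497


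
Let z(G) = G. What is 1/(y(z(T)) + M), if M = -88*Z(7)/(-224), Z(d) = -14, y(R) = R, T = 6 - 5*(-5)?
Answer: 2/51 ≈ 0.039216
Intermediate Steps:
T = 31 (T = 6 + 25 = 31)
M = -11/2 (M = -(-1232)/(-224) = -(-1232)*(-1)/224 = -88*1/16 = -11/2 ≈ -5.5000)
1/(y(z(T)) + M) = 1/(31 - 11/2) = 1/(51/2) = 2/51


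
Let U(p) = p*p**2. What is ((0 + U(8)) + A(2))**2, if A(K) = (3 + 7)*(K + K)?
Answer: 304704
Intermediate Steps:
A(K) = 20*K (A(K) = 10*(2*K) = 20*K)
U(p) = p**3
((0 + U(8)) + A(2))**2 = ((0 + 8**3) + 20*2)**2 = ((0 + 512) + 40)**2 = (512 + 40)**2 = 552**2 = 304704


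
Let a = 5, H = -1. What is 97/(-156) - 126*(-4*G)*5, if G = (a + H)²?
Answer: 6289823/156 ≈ 40319.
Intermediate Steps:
G = 16 (G = (5 - 1)² = 4² = 16)
97/(-156) - 126*(-4*G)*5 = 97/(-156) - 126*(-4*16)*5 = 97*(-1/156) - (-8064)*5 = -97/156 - 126*(-320) = -97/156 + 40320 = 6289823/156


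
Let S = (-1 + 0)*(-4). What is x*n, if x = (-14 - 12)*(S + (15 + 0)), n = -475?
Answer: 234650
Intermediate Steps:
S = 4 (S = -1*(-4) = 4)
x = -494 (x = (-14 - 12)*(4 + (15 + 0)) = -26*(4 + 15) = -26*19 = -494)
x*n = -494*(-475) = 234650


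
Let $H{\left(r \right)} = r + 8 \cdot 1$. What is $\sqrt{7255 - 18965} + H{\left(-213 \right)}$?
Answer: $-205 + i \sqrt{11710} \approx -205.0 + 108.21 i$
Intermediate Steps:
$H{\left(r \right)} = 8 + r$ ($H{\left(r \right)} = r + 8 = 8 + r$)
$\sqrt{7255 - 18965} + H{\left(-213 \right)} = \sqrt{7255 - 18965} + \left(8 - 213\right) = \sqrt{-11710} - 205 = i \sqrt{11710} - 205 = -205 + i \sqrt{11710}$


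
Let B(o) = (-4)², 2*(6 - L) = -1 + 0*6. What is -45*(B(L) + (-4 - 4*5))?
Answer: 360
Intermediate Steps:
L = 13/2 (L = 6 - (-1 + 0*6)/2 = 6 - (-1 + 0)/2 = 6 - ½*(-1) = 6 + ½ = 13/2 ≈ 6.5000)
B(o) = 16
-45*(B(L) + (-4 - 4*5)) = -45*(16 + (-4 - 4*5)) = -45*(16 + (-4 - 20)) = -45*(16 - 24) = -45*(-8) = 360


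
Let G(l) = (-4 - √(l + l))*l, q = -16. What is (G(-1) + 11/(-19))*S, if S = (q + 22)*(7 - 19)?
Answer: -4680/19 - 72*I*√2 ≈ -246.32 - 101.82*I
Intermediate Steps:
G(l) = l*(-4 - √2*√l) (G(l) = (-4 - √(2*l))*l = (-4 - √2*√l)*l = l*(-4 - √2*√l))
S = -72 (S = (-16 + 22)*(7 - 19) = 6*(-12) = -72)
(G(-1) + 11/(-19))*S = ((-4*(-1) - √2*(-1)^(3/2)) + 11/(-19))*(-72) = ((4 - √2*(-I)) + 11*(-1/19))*(-72) = ((4 + I*√2) - 11/19)*(-72) = (65/19 + I*√2)*(-72) = -4680/19 - 72*I*√2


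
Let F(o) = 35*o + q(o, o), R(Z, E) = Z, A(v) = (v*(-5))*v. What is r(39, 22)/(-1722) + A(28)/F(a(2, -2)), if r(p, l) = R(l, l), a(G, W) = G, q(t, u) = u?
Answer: -140663/2583 ≈ -54.457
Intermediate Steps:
A(v) = -5*v² (A(v) = (-5*v)*v = -5*v²)
r(p, l) = l
F(o) = 36*o (F(o) = 35*o + o = 36*o)
r(39, 22)/(-1722) + A(28)/F(a(2, -2)) = 22/(-1722) + (-5*28²)/((36*2)) = 22*(-1/1722) - 5*784/72 = -11/861 - 3920*1/72 = -11/861 - 490/9 = -140663/2583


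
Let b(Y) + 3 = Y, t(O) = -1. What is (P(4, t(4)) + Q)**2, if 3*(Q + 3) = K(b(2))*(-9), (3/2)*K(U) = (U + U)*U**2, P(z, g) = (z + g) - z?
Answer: 0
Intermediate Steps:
P(z, g) = g (P(z, g) = (g + z) - z = g)
b(Y) = -3 + Y
K(U) = 4*U**3/3 (K(U) = 2*((U + U)*U**2)/3 = 2*((2*U)*U**2)/3 = 2*(2*U**3)/3 = 4*U**3/3)
Q = 1 (Q = -3 + ((4*(-3 + 2)**3/3)*(-9))/3 = -3 + (((4/3)*(-1)**3)*(-9))/3 = -3 + (((4/3)*(-1))*(-9))/3 = -3 + (-4/3*(-9))/3 = -3 + (1/3)*12 = -3 + 4 = 1)
(P(4, t(4)) + Q)**2 = (-1 + 1)**2 = 0**2 = 0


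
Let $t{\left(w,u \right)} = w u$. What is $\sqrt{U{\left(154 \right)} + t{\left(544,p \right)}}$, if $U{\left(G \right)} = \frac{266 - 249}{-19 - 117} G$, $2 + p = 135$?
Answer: $\frac{\sqrt{289331}}{2} \approx 268.95$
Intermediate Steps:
$p = 133$ ($p = -2 + 135 = 133$)
$t{\left(w,u \right)} = u w$
$U{\left(G \right)} = - \frac{G}{8}$ ($U{\left(G \right)} = \frac{17}{-136} G = 17 \left(- \frac{1}{136}\right) G = - \frac{G}{8}$)
$\sqrt{U{\left(154 \right)} + t{\left(544,p \right)}} = \sqrt{\left(- \frac{1}{8}\right) 154 + 133 \cdot 544} = \sqrt{- \frac{77}{4} + 72352} = \sqrt{\frac{289331}{4}} = \frac{\sqrt{289331}}{2}$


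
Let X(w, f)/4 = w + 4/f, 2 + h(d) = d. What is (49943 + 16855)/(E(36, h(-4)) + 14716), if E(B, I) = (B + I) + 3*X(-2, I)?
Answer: 33399/7357 ≈ 4.5398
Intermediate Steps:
h(d) = -2 + d
X(w, f) = 4*w + 16/f (X(w, f) = 4*(w + 4/f) = 4*w + 16/f)
E(B, I) = -24 + B + I + 48/I (E(B, I) = (B + I) + 3*(4*(-2) + 16/I) = (B + I) + 3*(-8 + 16/I) = (B + I) + (-24 + 48/I) = -24 + B + I + 48/I)
(49943 + 16855)/(E(36, h(-4)) + 14716) = (49943 + 16855)/((-24 + 36 + (-2 - 4) + 48/(-2 - 4)) + 14716) = 66798/((-24 + 36 - 6 + 48/(-6)) + 14716) = 66798/((-24 + 36 - 6 + 48*(-⅙)) + 14716) = 66798/((-24 + 36 - 6 - 8) + 14716) = 66798/(-2 + 14716) = 66798/14714 = 66798*(1/14714) = 33399/7357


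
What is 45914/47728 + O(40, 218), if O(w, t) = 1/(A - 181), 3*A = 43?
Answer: 2851727/2983000 ≈ 0.95599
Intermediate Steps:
A = 43/3 (A = (⅓)*43 = 43/3 ≈ 14.333)
O(w, t) = -3/500 (O(w, t) = 1/(43/3 - 181) = 1/(-500/3) = -3/500)
45914/47728 + O(40, 218) = 45914/47728 - 3/500 = 45914*(1/47728) - 3/500 = 22957/23864 - 3/500 = 2851727/2983000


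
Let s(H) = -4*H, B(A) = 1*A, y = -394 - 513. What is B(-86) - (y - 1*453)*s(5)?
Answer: -27286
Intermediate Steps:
y = -907
B(A) = A
B(-86) - (y - 1*453)*s(5) = -86 - (-907 - 1*453)*(-4*5) = -86 - (-907 - 453)*(-20) = -86 - (-1360)*(-20) = -86 - 1*27200 = -86 - 27200 = -27286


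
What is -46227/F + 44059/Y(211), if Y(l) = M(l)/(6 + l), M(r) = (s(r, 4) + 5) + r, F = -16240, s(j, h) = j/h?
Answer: 124223891381/3491600 ≈ 35578.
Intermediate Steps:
M(r) = 5 + 5*r/4 (M(r) = (r/4 + 5) + r = (5 + r/4) + r = 5 + 5*r/4)
Y(l) = (5 + 5*l/4)/(6 + l)
-46227/F + 44059/Y(211) = -46227/(-16240) + 44059/((5*(4 + 211)/(4*(6 + 211)))) = -46227*(-1/16240) + 44059/(((5/4)*215/217)) = 46227/16240 + 44059/(((5/4)*(1/217)*215)) = 46227/16240 + 44059/(1075/868) = 46227/16240 + 44059*(868/1075) = 46227/16240 + 38243212/1075 = 124223891381/3491600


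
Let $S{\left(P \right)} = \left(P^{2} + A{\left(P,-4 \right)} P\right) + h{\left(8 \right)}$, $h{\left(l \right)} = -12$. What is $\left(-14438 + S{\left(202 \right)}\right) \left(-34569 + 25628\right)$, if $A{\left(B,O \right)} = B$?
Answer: $-600459678$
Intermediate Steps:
$S{\left(P \right)} = -12 + 2 P^{2}$ ($S{\left(P \right)} = \left(P^{2} + P P\right) - 12 = \left(P^{2} + P^{2}\right) - 12 = 2 P^{2} - 12 = -12 + 2 P^{2}$)
$\left(-14438 + S{\left(202 \right)}\right) \left(-34569 + 25628\right) = \left(-14438 - \left(12 - 2 \cdot 202^{2}\right)\right) \left(-34569 + 25628\right) = \left(-14438 + \left(-12 + 2 \cdot 40804\right)\right) \left(-8941\right) = \left(-14438 + \left(-12 + 81608\right)\right) \left(-8941\right) = \left(-14438 + 81596\right) \left(-8941\right) = 67158 \left(-8941\right) = -600459678$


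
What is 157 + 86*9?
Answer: 931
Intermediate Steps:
157 + 86*9 = 157 + 774 = 931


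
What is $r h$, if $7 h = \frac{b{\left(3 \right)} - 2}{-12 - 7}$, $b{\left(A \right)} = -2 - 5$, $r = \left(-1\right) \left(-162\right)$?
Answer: $\frac{1458}{133} \approx 10.962$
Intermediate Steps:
$r = 162$
$b{\left(A \right)} = -7$
$h = \frac{9}{133}$ ($h = \frac{\left(-7 - 2\right) \frac{1}{-12 - 7}}{7} = \frac{\left(-9\right) \frac{1}{-19}}{7} = \frac{\left(-9\right) \left(- \frac{1}{19}\right)}{7} = \frac{1}{7} \cdot \frac{9}{19} = \frac{9}{133} \approx 0.067669$)
$r h = 162 \cdot \frac{9}{133} = \frac{1458}{133}$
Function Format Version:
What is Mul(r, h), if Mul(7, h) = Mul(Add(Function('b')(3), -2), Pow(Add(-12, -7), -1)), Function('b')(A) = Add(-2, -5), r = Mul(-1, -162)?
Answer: Rational(1458, 133) ≈ 10.962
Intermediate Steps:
r = 162
Function('b')(A) = -7
h = Rational(9, 133) (h = Mul(Rational(1, 7), Mul(Add(-7, -2), Pow(Add(-12, -7), -1))) = Mul(Rational(1, 7), Mul(-9, Pow(-19, -1))) = Mul(Rational(1, 7), Mul(-9, Rational(-1, 19))) = Mul(Rational(1, 7), Rational(9, 19)) = Rational(9, 133) ≈ 0.067669)
Mul(r, h) = Mul(162, Rational(9, 133)) = Rational(1458, 133)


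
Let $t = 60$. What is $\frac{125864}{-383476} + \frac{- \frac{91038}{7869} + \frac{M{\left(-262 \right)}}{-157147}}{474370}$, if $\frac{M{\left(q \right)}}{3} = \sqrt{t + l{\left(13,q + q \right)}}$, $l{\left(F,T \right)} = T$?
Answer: $- \frac{19577594020167}{59643580630595} - \frac{6 i \sqrt{29}}{37272911195} \approx -0.32824 - 8.6688 \cdot 10^{-10} i$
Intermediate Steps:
$M{\left(q \right)} = 3 \sqrt{60 + 2 q}$ ($M{\left(q \right)} = 3 \sqrt{60 + \left(q + q\right)} = 3 \sqrt{60 + 2 q}$)
$\frac{125864}{-383476} + \frac{- \frac{91038}{7869} + \frac{M{\left(-262 \right)}}{-157147}}{474370} = \frac{125864}{-383476} + \frac{- \frac{91038}{7869} + \frac{3 \sqrt{60 + 2 \left(-262\right)}}{-157147}}{474370} = 125864 \left(- \frac{1}{383476}\right) + \left(\left(-91038\right) \frac{1}{7869} + 3 \sqrt{60 - 524} \left(- \frac{1}{157147}\right)\right) \frac{1}{474370} = - \frac{31466}{95869} + \left(- \frac{30346}{2623} + 3 \sqrt{-464} \left(- \frac{1}{157147}\right)\right) \frac{1}{474370} = - \frac{31466}{95869} + \left(- \frac{30346}{2623} + 3 \cdot 4 i \sqrt{29} \left(- \frac{1}{157147}\right)\right) \frac{1}{474370} = - \frac{31466}{95869} + \left(- \frac{30346}{2623} + 12 i \sqrt{29} \left(- \frac{1}{157147}\right)\right) \frac{1}{474370} = - \frac{31466}{95869} + \left(- \frac{30346}{2623} - \frac{12 i \sqrt{29}}{157147}\right) \frac{1}{474370} = - \frac{31466}{95869} - \left(\frac{15173}{622136255} + \frac{6 i \sqrt{29}}{37272911195}\right) = - \frac{19577594020167}{59643580630595} - \frac{6 i \sqrt{29}}{37272911195}$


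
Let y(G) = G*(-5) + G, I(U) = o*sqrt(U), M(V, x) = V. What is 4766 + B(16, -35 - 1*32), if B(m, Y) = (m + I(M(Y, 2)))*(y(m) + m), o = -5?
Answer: 3998 + 240*I*sqrt(67) ≈ 3998.0 + 1964.5*I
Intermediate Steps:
I(U) = -5*sqrt(U)
y(G) = -4*G (y(G) = -5*G + G = -4*G)
B(m, Y) = -3*m*(m - 5*sqrt(Y)) (B(m, Y) = (m - 5*sqrt(Y))*(-4*m + m) = (m - 5*sqrt(Y))*(-3*m) = -3*m*(m - 5*sqrt(Y)))
4766 + B(16, -35 - 1*32) = 4766 + 3*16*(-1*16 + 5*sqrt(-35 - 1*32)) = 4766 + 3*16*(-16 + 5*sqrt(-35 - 32)) = 4766 + 3*16*(-16 + 5*sqrt(-67)) = 4766 + 3*16*(-16 + 5*(I*sqrt(67))) = 4766 + 3*16*(-16 + 5*I*sqrt(67)) = 4766 + (-768 + 240*I*sqrt(67)) = 3998 + 240*I*sqrt(67)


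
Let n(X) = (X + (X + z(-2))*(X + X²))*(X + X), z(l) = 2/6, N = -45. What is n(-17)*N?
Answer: -6962010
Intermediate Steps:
z(l) = ⅓ (z(l) = 2*(⅙) = ⅓)
n(X) = 2*X*(X + (⅓ + X)*(X + X²)) (n(X) = (X + (X + ⅓)*(X + X²))*(X + X) = (X + (⅓ + X)*(X + X²))*(2*X) = 2*X*(X + (⅓ + X)*(X + X²)))
n(-17)*N = ((⅔)*(-17)²*(4 + 3*(-17)² + 4*(-17)))*(-45) = ((⅔)*289*(4 + 3*289 - 68))*(-45) = ((⅔)*289*(4 + 867 - 68))*(-45) = ((⅔)*289*803)*(-45) = (464134/3)*(-45) = -6962010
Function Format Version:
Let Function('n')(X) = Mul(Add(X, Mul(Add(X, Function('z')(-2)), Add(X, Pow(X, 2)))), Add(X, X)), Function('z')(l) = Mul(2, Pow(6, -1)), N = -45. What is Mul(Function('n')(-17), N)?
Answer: -6962010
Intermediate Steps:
Function('z')(l) = Rational(1, 3) (Function('z')(l) = Mul(2, Rational(1, 6)) = Rational(1, 3))
Function('n')(X) = Mul(2, X, Add(X, Mul(Add(Rational(1, 3), X), Add(X, Pow(X, 2))))) (Function('n')(X) = Mul(Add(X, Mul(Add(X, Rational(1, 3)), Add(X, Pow(X, 2)))), Add(X, X)) = Mul(Add(X, Mul(Add(Rational(1, 3), X), Add(X, Pow(X, 2)))), Mul(2, X)) = Mul(2, X, Add(X, Mul(Add(Rational(1, 3), X), Add(X, Pow(X, 2))))))
Mul(Function('n')(-17), N) = Mul(Mul(Rational(2, 3), Pow(-17, 2), Add(4, Mul(3, Pow(-17, 2)), Mul(4, -17))), -45) = Mul(Mul(Rational(2, 3), 289, Add(4, Mul(3, 289), -68)), -45) = Mul(Mul(Rational(2, 3), 289, Add(4, 867, -68)), -45) = Mul(Mul(Rational(2, 3), 289, 803), -45) = Mul(Rational(464134, 3), -45) = -6962010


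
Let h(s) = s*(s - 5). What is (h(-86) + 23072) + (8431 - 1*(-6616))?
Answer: 45945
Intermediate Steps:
h(s) = s*(-5 + s)
(h(-86) + 23072) + (8431 - 1*(-6616)) = (-86*(-5 - 86) + 23072) + (8431 - 1*(-6616)) = (-86*(-91) + 23072) + (8431 + 6616) = (7826 + 23072) + 15047 = 30898 + 15047 = 45945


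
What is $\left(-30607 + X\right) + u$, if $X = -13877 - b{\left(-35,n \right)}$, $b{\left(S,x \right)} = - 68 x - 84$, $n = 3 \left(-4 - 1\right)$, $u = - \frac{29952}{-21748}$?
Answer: $- \frac{246941052}{5437} \approx -45419.0$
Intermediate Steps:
$u = \frac{7488}{5437}$ ($u = \left(-29952\right) \left(- \frac{1}{21748}\right) = \frac{7488}{5437} \approx 1.3772$)
$n = -15$ ($n = 3 \left(-5\right) = -15$)
$b{\left(S,x \right)} = -84 - 68 x$
$X = -14813$ ($X = -13877 - \left(-84 - -1020\right) = -13877 - \left(-84 + 1020\right) = -13877 - 936 = -14813$)
$\left(-30607 + X\right) + u = \left(-30607 - 14813\right) + \frac{7488}{5437} = -45420 + \frac{7488}{5437} = - \frac{246941052}{5437}$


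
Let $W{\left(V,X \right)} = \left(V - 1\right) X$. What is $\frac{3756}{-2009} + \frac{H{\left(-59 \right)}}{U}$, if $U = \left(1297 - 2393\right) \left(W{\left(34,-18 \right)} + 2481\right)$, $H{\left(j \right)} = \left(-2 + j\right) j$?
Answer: $- \frac{7775209303}{4154917368} \approx -1.8713$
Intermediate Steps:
$H{\left(j \right)} = j \left(-2 + j\right)$
$W{\left(V,X \right)} = X \left(-1 + V\right)$ ($W{\left(V,X \right)} = \left(-1 + V\right) X = X \left(-1 + V\right)$)
$U = -2068152$ ($U = \left(1297 - 2393\right) \left(- 18 \left(-1 + 34\right) + 2481\right) = - 1096 \left(\left(-18\right) 33 + 2481\right) = - 1096 \left(-594 + 2481\right) = \left(-1096\right) 1887 = -2068152$)
$\frac{3756}{-2009} + \frac{H{\left(-59 \right)}}{U} = \frac{3756}{-2009} + \frac{\left(-59\right) \left(-2 - 59\right)}{-2068152} = 3756 \left(- \frac{1}{2009}\right) + \left(-59\right) \left(-61\right) \left(- \frac{1}{2068152}\right) = - \frac{3756}{2009} + 3599 \left(- \frac{1}{2068152}\right) = - \frac{3756}{2009} - \frac{3599}{2068152} = - \frac{7775209303}{4154917368}$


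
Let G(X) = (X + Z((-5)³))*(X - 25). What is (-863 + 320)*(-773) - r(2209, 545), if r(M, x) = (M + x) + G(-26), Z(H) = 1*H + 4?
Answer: 409488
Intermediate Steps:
Z(H) = 4 + H (Z(H) = H + 4 = 4 + H)
G(X) = (-121 + X)*(-25 + X) (G(X) = (X + (4 + (-5)³))*(X - 25) = (X + (4 - 125))*(-25 + X) = (X - 121)*(-25 + X) = (-121 + X)*(-25 + X))
r(M, x) = 7497 + M + x (r(M, x) = (M + x) + (3025 + (-26)² - 146*(-26)) = (M + x) + (3025 + 676 + 3796) = (M + x) + 7497 = 7497 + M + x)
(-863 + 320)*(-773) - r(2209, 545) = (-863 + 320)*(-773) - (7497 + 2209 + 545) = -543*(-773) - 1*10251 = 419739 - 10251 = 409488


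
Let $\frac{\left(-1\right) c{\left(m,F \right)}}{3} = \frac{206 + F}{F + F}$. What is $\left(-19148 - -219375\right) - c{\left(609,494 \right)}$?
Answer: $\frac{49456594}{247} \approx 2.0023 \cdot 10^{5}$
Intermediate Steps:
$c{\left(m,F \right)} = - \frac{3 \left(206 + F\right)}{2 F}$ ($c{\left(m,F \right)} = - 3 \frac{206 + F}{F + F} = - 3 \frac{206 + F}{2 F} = - \frac{3 \left(206 + F\right)}{2 F}$)
$\left(-19148 - -219375\right) - c{\left(609,494 \right)} = \left(-19148 - -219375\right) - \left(- \frac{3}{2} - \frac{309}{494}\right) = \left(-19148 + 219375\right) - \left(- \frac{3}{2} - \frac{309}{494}\right) = 200227 - \left(- \frac{3}{2} - \frac{309}{494}\right) = 200227 - - \frac{525}{247} = 200227 + \frac{525}{247} = \frac{49456594}{247}$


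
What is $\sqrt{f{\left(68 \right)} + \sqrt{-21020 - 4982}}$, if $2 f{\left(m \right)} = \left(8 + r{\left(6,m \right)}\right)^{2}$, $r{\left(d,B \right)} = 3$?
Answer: $\frac{\sqrt{242 + 4 i \sqrt{26002}}}{2} \approx 10.787 + 7.4742 i$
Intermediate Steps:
$f{\left(m \right)} = \frac{121}{2}$ ($f{\left(m \right)} = \frac{\left(8 + 3\right)^{2}}{2} = \frac{11^{2}}{2} = \frac{1}{2} \cdot 121 = \frac{121}{2}$)
$\sqrt{f{\left(68 \right)} + \sqrt{-21020 - 4982}} = \sqrt{\frac{121}{2} + \sqrt{-21020 - 4982}} = \sqrt{\frac{121}{2} + \sqrt{-26002}} = \sqrt{\frac{121}{2} + i \sqrt{26002}}$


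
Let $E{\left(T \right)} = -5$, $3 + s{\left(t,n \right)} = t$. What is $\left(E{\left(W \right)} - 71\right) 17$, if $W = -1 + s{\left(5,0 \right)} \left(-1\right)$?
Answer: $-1292$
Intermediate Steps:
$s{\left(t,n \right)} = -3 + t$
$W = -3$ ($W = -1 + \left(-3 + 5\right) \left(-1\right) = -1 + 2 \left(-1\right) = -1 - 2 = -3$)
$\left(E{\left(W \right)} - 71\right) 17 = \left(-5 - 71\right) 17 = \left(-76\right) 17 = -1292$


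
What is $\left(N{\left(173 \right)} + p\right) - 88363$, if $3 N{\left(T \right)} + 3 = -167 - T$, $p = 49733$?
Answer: $- \frac{116233}{3} \approx -38744.0$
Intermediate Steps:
$N{\left(T \right)} = - \frac{170}{3} - \frac{T}{3}$ ($N{\left(T \right)} = -1 + \frac{-167 - T}{3} = -1 - \left(\frac{167}{3} + \frac{T}{3}\right) = - \frac{170}{3} - \frac{T}{3}$)
$\left(N{\left(173 \right)} + p\right) - 88363 = \left(\left(- \frac{170}{3} - \frac{173}{3}\right) + 49733\right) - 88363 = \left(- \frac{343}{3} + 49733\right) - 88363 = \frac{148856}{3} - 88363 = - \frac{116233}{3}$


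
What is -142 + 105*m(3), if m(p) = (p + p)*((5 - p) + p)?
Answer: 3008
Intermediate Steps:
m(p) = 10*p (m(p) = (2*p)*5 = 10*p)
-142 + 105*m(3) = -142 + 105*(10*3) = -142 + 105*30 = -142 + 3150 = 3008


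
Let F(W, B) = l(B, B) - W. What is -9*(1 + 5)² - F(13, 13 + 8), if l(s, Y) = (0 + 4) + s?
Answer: -336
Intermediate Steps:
l(s, Y) = 4 + s
F(W, B) = 4 + B - W (F(W, B) = (4 + B) - W = 4 + B - W)
-9*(1 + 5)² - F(13, 13 + 8) = -9*(1 + 5)² - (4 + (13 + 8) - 1*13) = -9*6² - (4 + 21 - 13) = -9*36 - 1*12 = -324 - 12 = -336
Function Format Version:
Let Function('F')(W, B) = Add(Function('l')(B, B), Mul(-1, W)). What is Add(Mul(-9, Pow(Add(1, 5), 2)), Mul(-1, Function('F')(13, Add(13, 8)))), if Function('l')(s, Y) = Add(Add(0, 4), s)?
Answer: -336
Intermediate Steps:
Function('l')(s, Y) = Add(4, s)
Function('F')(W, B) = Add(4, B, Mul(-1, W)) (Function('F')(W, B) = Add(Add(4, B), Mul(-1, W)) = Add(4, B, Mul(-1, W)))
Add(Mul(-9, Pow(Add(1, 5), 2)), Mul(-1, Function('F')(13, Add(13, 8)))) = Add(Mul(-9, Pow(Add(1, 5), 2)), Mul(-1, Add(4, Add(13, 8), Mul(-1, 13)))) = Add(Mul(-9, Pow(6, 2)), Mul(-1, Add(4, 21, -13))) = Add(Mul(-9, 36), Mul(-1, 12)) = Add(-324, -12) = -336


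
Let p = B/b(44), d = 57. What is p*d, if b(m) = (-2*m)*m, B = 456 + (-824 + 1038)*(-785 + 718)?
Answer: 35967/176 ≈ 204.36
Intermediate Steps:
B = -13882 (B = 456 + 214*(-67) = 456 - 14338 = -13882)
b(m) = -2*m**2
p = 631/176 (p = -13882/((-2*44**2)) = -13882/((-2*1936)) = -13882/(-3872) = -13882*(-1/3872) = 631/176 ≈ 3.5852)
p*d = (631/176)*57 = 35967/176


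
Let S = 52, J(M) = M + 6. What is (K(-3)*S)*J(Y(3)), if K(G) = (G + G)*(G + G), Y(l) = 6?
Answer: 22464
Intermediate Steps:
J(M) = 6 + M
K(G) = 4*G² (K(G) = (2*G)*(2*G) = 4*G²)
(K(-3)*S)*J(Y(3)) = ((4*(-3)²)*52)*(6 + 6) = ((4*9)*52)*12 = (36*52)*12 = 1872*12 = 22464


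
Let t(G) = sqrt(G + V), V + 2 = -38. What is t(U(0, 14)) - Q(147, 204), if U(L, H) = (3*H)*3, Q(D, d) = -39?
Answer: 39 + sqrt(86) ≈ 48.274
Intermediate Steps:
V = -40 (V = -2 - 38 = -40)
U(L, H) = 9*H
t(G) = sqrt(-40 + G) (t(G) = sqrt(G - 40) = sqrt(-40 + G))
t(U(0, 14)) - Q(147, 204) = sqrt(-40 + 9*14) - 1*(-39) = sqrt(-40 + 126) + 39 = sqrt(86) + 39 = 39 + sqrt(86)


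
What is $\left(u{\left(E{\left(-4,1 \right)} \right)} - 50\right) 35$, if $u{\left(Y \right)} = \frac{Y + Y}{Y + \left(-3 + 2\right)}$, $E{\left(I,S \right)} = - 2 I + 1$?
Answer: $- \frac{6685}{4} \approx -1671.3$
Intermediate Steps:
$E{\left(I,S \right)} = 1 - 2 I$
$u{\left(Y \right)} = \frac{2 Y}{-1 + Y}$ ($u{\left(Y \right)} = \frac{2 Y}{Y - 1} = \frac{2 Y}{-1 + Y}$)
$\left(u{\left(E{\left(-4,1 \right)} \right)} - 50\right) 35 = \left(\frac{2 \left(1 - -8\right)}{-1 + \left(1 - -8\right)} - 50\right) 35 = \left(\frac{2 \left(1 + 8\right)}{-1 + \left(1 + 8\right)} - 50\right) 35 = \left(2 \cdot 9 \frac{1}{-1 + 9} - 50\right) 35 = \left(2 \cdot 9 \cdot \frac{1}{8} - 50\right) 35 = \left(\frac{9}{4} - 50\right) 35 = \left(- \frac{191}{4}\right) 35 = - \frac{6685}{4}$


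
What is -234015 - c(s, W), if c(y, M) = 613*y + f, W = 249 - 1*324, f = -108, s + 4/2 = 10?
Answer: -238811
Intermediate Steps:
s = 8 (s = -2 + 10 = 8)
W = -75 (W = 249 - 324 = -75)
c(y, M) = -108 + 613*y (c(y, M) = 613*y - 108 = -108 + 613*y)
-234015 - c(s, W) = -234015 - (-108 + 613*8) = -234015 - (-108 + 4904) = -234015 - 1*4796 = -234015 - 4796 = -238811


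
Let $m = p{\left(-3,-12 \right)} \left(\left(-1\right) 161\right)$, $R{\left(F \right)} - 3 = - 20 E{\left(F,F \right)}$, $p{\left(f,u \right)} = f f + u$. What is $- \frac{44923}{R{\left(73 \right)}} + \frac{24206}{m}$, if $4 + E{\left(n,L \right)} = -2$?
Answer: $- \frac{891451}{2829} \approx -315.11$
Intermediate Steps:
$E{\left(n,L \right)} = -6$ ($E{\left(n,L \right)} = -4 - 2 = -6$)
$p{\left(f,u \right)} = u + f^{2}$ ($p{\left(f,u \right)} = f^{2} + u = u + f^{2}$)
$R{\left(F \right)} = 123$ ($R{\left(F \right)} = 3 - -120 = 3 + 120 = 123$)
$m = 483$ ($m = \left(-12 + \left(-3\right)^{2}\right) \left(\left(-1\right) 161\right) = \left(-12 + 9\right) \left(-161\right) = \left(-3\right) \left(-161\right) = 483$)
$- \frac{44923}{R{\left(73 \right)}} + \frac{24206}{m} = - \frac{44923}{123} + \frac{24206}{483} = \left(-44923\right) \frac{1}{123} + 24206 \cdot \frac{1}{483} = - \frac{44923}{123} + \frac{3458}{69} = - \frac{891451}{2829}$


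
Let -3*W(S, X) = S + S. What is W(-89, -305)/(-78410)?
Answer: -89/117615 ≈ -0.00075671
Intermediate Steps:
W(S, X) = -2*S/3 (W(S, X) = -(S + S)/3 = -2*S/3)
W(-89, -305)/(-78410) = -2/3*(-89)/(-78410) = (178/3)*(-1/78410) = -89/117615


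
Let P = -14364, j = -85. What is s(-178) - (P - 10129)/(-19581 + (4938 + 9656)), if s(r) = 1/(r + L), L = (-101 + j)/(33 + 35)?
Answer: -150679043/30645115 ≈ -4.9169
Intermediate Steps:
L = -93/34 (L = (-101 - 85)/(33 + 35) = -186/68 = -186*1/68 = -93/34 ≈ -2.7353)
s(r) = 1/(-93/34 + r) (s(r) = 1/(r - 93/34) = 1/(-93/34 + r))
s(-178) - (P - 10129)/(-19581 + (4938 + 9656)) = 34/(-93 + 34*(-178)) - (-14364 - 10129)/(-19581 + (4938 + 9656)) = 34/(-93 - 6052) - (-24493)/(-19581 + 14594) = 34/(-6145) - (-24493)/(-4987) = 34*(-1/6145) - (-24493)*(-1)/4987 = -34/6145 - 1*24493/4987 = -34/6145 - 24493/4987 = -150679043/30645115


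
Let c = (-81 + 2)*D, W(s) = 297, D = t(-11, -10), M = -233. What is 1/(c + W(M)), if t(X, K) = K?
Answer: 1/1087 ≈ 0.00091996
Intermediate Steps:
D = -10
c = 790 (c = (-81 + 2)*(-10) = -79*(-10) = 790)
1/(c + W(M)) = 1/(790 + 297) = 1/1087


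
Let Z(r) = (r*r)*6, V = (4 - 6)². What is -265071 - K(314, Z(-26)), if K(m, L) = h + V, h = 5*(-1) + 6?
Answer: -265076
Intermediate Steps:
V = 4 (V = (-2)² = 4)
h = 1 (h = -5 + 6 = 1)
Z(r) = 6*r² (Z(r) = r²*6 = 6*r²)
K(m, L) = 5 (K(m, L) = 1 + 4 = 5)
-265071 - K(314, Z(-26)) = -265071 - 1*5 = -265071 - 5 = -265076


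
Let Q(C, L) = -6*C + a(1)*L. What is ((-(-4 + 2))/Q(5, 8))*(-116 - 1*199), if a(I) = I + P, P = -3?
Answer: 315/23 ≈ 13.696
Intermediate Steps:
a(I) = -3 + I (a(I) = I - 3 = -3 + I)
Q(C, L) = -6*C - 2*L (Q(C, L) = -6*C + (-3 + 1)*L = -6*C - 2*L)
((-(-4 + 2))/Q(5, 8))*(-116 - 1*199) = ((-(-4 + 2))/(-6*5 - 2*8))*(-116 - 1*199) = ((-1*(-2))/(-30 - 16))*(-116 - 199) = (2/(-46))*(-315) = (2*(-1/46))*(-315) = -1/23*(-315) = 315/23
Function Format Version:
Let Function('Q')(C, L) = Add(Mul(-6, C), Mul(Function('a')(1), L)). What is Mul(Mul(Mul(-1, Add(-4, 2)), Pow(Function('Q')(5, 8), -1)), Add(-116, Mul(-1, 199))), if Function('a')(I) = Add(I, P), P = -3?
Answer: Rational(315, 23) ≈ 13.696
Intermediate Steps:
Function('a')(I) = Add(-3, I) (Function('a')(I) = Add(I, -3) = Add(-3, I))
Function('Q')(C, L) = Add(Mul(-6, C), Mul(-2, L)) (Function('Q')(C, L) = Add(Mul(-6, C), Mul(Add(-3, 1), L)) = Add(Mul(-6, C), Mul(-2, L)))
Mul(Mul(Mul(-1, Add(-4, 2)), Pow(Function('Q')(5, 8), -1)), Add(-116, Mul(-1, 199))) = Mul(Mul(Mul(-1, Add(-4, 2)), Pow(Add(Mul(-6, 5), Mul(-2, 8)), -1)), Add(-116, Mul(-1, 199))) = Mul(Mul(Mul(-1, -2), Pow(Add(-30, -16), -1)), Add(-116, -199)) = Mul(Mul(2, Pow(-46, -1)), -315) = Mul(Mul(2, Rational(-1, 46)), -315) = Mul(Rational(-1, 23), -315) = Rational(315, 23)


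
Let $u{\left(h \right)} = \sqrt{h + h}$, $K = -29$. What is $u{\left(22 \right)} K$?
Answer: $- 58 \sqrt{11} \approx -192.36$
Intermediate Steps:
$u{\left(h \right)} = \sqrt{2} \sqrt{h}$ ($u{\left(h \right)} = \sqrt{2 h} = \sqrt{2} \sqrt{h}$)
$u{\left(22 \right)} K = \sqrt{2} \sqrt{22} \left(-29\right) = 2 \sqrt{11} \left(-29\right) = - 58 \sqrt{11}$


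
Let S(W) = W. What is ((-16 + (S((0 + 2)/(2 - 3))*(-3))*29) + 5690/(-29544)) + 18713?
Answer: 278759567/14772 ≈ 18871.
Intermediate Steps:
((-16 + (S((0 + 2)/(2 - 3))*(-3))*29) + 5690/(-29544)) + 18713 = ((-16 + (((0 + 2)/(2 - 3))*(-3))*29) + 5690/(-29544)) + 18713 = ((-16 + ((2/(-1))*(-3))*29) + 5690*(-1/29544)) + 18713 = ((-16 + ((2*(-1))*(-3))*29) - 2845/14772) + 18713 = ((-16 - 2*(-3)*29) - 2845/14772) + 18713 = ((-16 + 6*29) - 2845/14772) + 18713 = ((-16 + 174) - 2845/14772) + 18713 = (158 - 2845/14772) + 18713 = 2331131/14772 + 18713 = 278759567/14772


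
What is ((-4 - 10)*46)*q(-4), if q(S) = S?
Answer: 2576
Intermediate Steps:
((-4 - 10)*46)*q(-4) = ((-4 - 10)*46)*(-4) = -14*46*(-4) = -644*(-4) = 2576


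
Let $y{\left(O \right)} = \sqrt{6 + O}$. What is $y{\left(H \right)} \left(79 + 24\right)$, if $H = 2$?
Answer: $206 \sqrt{2} \approx 291.33$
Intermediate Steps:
$y{\left(H \right)} \left(79 + 24\right) = \sqrt{6 + 2} \left(79 + 24\right) = \sqrt{8} \cdot 103 = 2 \sqrt{2} \cdot 103 = 206 \sqrt{2}$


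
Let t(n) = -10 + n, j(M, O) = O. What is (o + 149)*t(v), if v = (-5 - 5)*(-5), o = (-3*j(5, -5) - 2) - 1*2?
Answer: 6400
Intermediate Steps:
o = 11 (o = (-3*(-5) - 2) - 1*2 = (15 - 2) - 2 = 13 - 2 = 11)
v = 50 (v = -10*(-5) = 50)
(o + 149)*t(v) = (11 + 149)*(-10 + 50) = 160*40 = 6400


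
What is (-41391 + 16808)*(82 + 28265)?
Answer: -696854301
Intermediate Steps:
(-41391 + 16808)*(82 + 28265) = -24583*28347 = -696854301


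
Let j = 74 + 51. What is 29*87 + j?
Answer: 2648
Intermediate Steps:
j = 125
29*87 + j = 29*87 + 125 = 2523 + 125 = 2648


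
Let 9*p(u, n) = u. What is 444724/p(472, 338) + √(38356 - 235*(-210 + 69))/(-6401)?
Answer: 1000629/118 - 7*√1459/6401 ≈ 8479.9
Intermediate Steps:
p(u, n) = u/9
444724/p(472, 338) + √(38356 - 235*(-210 + 69))/(-6401) = 444724/(((⅑)*472)) + √(38356 - 235*(-210 + 69))/(-6401) = 444724/(472/9) + √(38356 - 235*(-141))*(-1/6401) = 444724*(9/472) + √(38356 + 33135)*(-1/6401) = 1000629/118 + √71491*(-1/6401) = 1000629/118 + (7*√1459)*(-1/6401) = 1000629/118 - 7*√1459/6401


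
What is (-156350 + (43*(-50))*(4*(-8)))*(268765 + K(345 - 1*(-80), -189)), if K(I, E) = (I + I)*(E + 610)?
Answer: -54860143250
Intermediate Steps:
K(I, E) = 2*I*(610 + E) (K(I, E) = (2*I)*(610 + E) = 2*I*(610 + E))
(-156350 + (43*(-50))*(4*(-8)))*(268765 + K(345 - 1*(-80), -189)) = (-156350 + (43*(-50))*(4*(-8)))*(268765 + 2*(345 - 1*(-80))*(610 - 189)) = (-156350 - 2150*(-32))*(268765 + 2*(345 + 80)*421) = (-156350 + 68800)*(268765 + 2*425*421) = -87550*(268765 + 357850) = -87550*626615 = -54860143250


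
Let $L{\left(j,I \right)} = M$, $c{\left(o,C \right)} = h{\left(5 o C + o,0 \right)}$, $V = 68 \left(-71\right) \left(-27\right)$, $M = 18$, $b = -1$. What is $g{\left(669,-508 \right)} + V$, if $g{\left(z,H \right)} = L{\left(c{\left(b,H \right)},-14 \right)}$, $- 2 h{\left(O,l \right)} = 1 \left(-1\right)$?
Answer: $130374$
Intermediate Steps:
$V = 130356$ ($V = \left(-4828\right) \left(-27\right) = 130356$)
$h{\left(O,l \right)} = \frac{1}{2}$ ($h{\left(O,l \right)} = - \frac{1 \left(-1\right)}{2} = \left(- \frac{1}{2}\right) \left(-1\right) = \frac{1}{2}$)
$c{\left(o,C \right)} = \frac{1}{2}$
$L{\left(j,I \right)} = 18$
$g{\left(z,H \right)} = 18$
$g{\left(669,-508 \right)} + V = 18 + 130356 = 130374$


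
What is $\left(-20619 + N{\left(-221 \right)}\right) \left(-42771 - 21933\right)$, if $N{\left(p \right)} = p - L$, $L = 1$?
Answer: $1348496064$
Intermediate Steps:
$N{\left(p \right)} = -1 + p$ ($N{\left(p \right)} = p - 1 = -1 + p$)
$\left(-20619 + N{\left(-221 \right)}\right) \left(-42771 - 21933\right) = \left(-20619 - 222\right) \left(-42771 - 21933\right) = \left(-20619 - 222\right) \left(-64704\right) = \left(-20841\right) \left(-64704\right) = 1348496064$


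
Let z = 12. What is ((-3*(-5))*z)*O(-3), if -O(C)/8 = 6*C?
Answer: 25920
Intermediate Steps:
O(C) = -48*C
((-3*(-5))*z)*O(-3) = (-3*(-5)*12)*(-48*(-3)) = (15*12)*144 = 180*144 = 25920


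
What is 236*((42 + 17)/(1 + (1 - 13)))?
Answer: -13924/11 ≈ -1265.8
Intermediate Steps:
236*((42 + 17)/(1 + (1 - 13))) = 236*(59/(1 - 12)) = 236*(59/(-11)) = 236*(59*(-1/11)) = 236*(-59/11) = -13924/11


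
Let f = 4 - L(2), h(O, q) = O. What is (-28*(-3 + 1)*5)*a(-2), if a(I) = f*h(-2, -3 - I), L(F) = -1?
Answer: -2800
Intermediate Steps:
f = 5 (f = 4 - 1*(-1) = 4 + 1 = 5)
a(I) = -10 (a(I) = 5*(-2) = -10)
(-28*(-3 + 1)*5)*a(-2) = -28*(-3 + 1)*5*(-10) = -(-56)*5*(-10) = -28*(-10)*(-10) = 280*(-10) = -2800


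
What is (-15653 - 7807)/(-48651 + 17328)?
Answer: 7820/10441 ≈ 0.74897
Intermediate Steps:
(-15653 - 7807)/(-48651 + 17328) = -23460/(-31323) = -23460*(-1/31323) = 7820/10441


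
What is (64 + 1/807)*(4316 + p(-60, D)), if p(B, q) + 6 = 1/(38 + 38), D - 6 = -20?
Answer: 5639399363/20444 ≈ 2.7585e+5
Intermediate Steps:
D = -14 (D = 6 - 20 = -14)
p(B, q) = -455/76 (p(B, q) = -6 + 1/(38 + 38) = -6 + 1/76 = -455/76)
(64 + 1/807)*(4316 + p(-60, D)) = (64 + 1/807)*(4316 - 455/76) = (64 + 1/807)*(327561/76) = (51649/807)*(327561/76) = 5639399363/20444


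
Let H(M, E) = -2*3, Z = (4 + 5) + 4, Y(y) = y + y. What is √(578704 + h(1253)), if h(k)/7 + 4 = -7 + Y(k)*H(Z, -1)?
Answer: 5*√18935 ≈ 688.02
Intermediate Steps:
Y(y) = 2*y
Z = 13 (Z = 9 + 4 = 13)
H(M, E) = -6
h(k) = -77 - 84*k (h(k) = -28 + 7*(-7 + (2*k)*(-6)) = -28 + 7*(-7 - 12*k) = -28 + (-49 - 84*k) = -77 - 84*k)
√(578704 + h(1253)) = √(578704 + (-77 - 84*1253)) = √(578704 + (-77 - 105252)) = √(578704 - 105329) = √473375 = 5*√18935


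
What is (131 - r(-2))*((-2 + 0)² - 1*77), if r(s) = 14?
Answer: -8541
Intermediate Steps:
(131 - r(-2))*((-2 + 0)² - 1*77) = (131 - 1*14)*((-2 + 0)² - 1*77) = (131 - 14)*((-2)² - 77) = 117*(4 - 77) = 117*(-73) = -8541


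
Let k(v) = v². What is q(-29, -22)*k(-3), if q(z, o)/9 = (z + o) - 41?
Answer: -7452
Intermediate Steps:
q(z, o) = -369 + 9*o + 9*z (q(z, o) = 9*((z + o) - 41) = 9*((o + z) - 41) = 9*(-41 + o + z) = -369 + 9*o + 9*z)
q(-29, -22)*k(-3) = (-369 + 9*(-22) + 9*(-29))*(-3)² = (-369 - 198 - 261)*9 = -828*9 = -7452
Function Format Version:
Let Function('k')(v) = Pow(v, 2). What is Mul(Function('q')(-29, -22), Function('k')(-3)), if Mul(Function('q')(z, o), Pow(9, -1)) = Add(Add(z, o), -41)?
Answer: -7452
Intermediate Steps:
Function('q')(z, o) = Add(-369, Mul(9, o), Mul(9, z)) (Function('q')(z, o) = Mul(9, Add(Add(z, o), -41)) = Mul(9, Add(Add(o, z), -41)) = Mul(9, Add(-41, o, z)) = Add(-369, Mul(9, o), Mul(9, z)))
Mul(Function('q')(-29, -22), Function('k')(-3)) = Mul(Add(-369, Mul(9, -22), Mul(9, -29)), Pow(-3, 2)) = Mul(Add(-369, -198, -261), 9) = Mul(-828, 9) = -7452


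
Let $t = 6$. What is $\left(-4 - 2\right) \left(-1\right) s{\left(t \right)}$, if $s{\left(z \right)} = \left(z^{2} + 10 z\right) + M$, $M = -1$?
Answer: $570$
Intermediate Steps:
$s{\left(z \right)} = -1 + z^{2} + 10 z$ ($s{\left(z \right)} = \left(z^{2} + 10 z\right) - 1 = -1 + z^{2} + 10 z$)
$\left(-4 - 2\right) \left(-1\right) s{\left(t \right)} = \left(-4 - 2\right) \left(-1\right) \left(-1 + 6^{2} + 10 \cdot 6\right) = \left(-6\right) \left(-1\right) \left(-1 + 36 + 60\right) = 6 \cdot 95 = 570$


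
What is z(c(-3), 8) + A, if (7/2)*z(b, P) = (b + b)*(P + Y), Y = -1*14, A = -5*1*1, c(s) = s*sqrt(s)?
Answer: -5 + 72*I*sqrt(3)/7 ≈ -5.0 + 17.815*I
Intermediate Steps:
c(s) = s**(3/2)
A = -5 (A = -5*1 = -5)
Y = -14
z(b, P) = 4*b*(-14 + P)/7 (z(b, P) = 2*((b + b)*(P - 14))/7 = 2*((2*b)*(-14 + P))/7 = 2*(2*b*(-14 + P))/7 = 4*b*(-14 + P)/7)
z(c(-3), 8) + A = 4*(-3)**(3/2)*(-14 + 8)/7 - 5 = (4/7)*(-3*I*sqrt(3))*(-6) - 5 = 72*I*sqrt(3)/7 - 5 = -5 + 72*I*sqrt(3)/7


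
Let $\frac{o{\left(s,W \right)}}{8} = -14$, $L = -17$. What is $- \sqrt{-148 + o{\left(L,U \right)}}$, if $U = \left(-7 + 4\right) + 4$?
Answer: $- 2 i \sqrt{65} \approx - 16.125 i$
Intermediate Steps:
$U = 1$ ($U = -3 + 4 = 1$)
$o{\left(s,W \right)} = -112$ ($o{\left(s,W \right)} = 8 \left(-14\right) = -112$)
$- \sqrt{-148 + o{\left(L,U \right)}} = - \sqrt{-148 - 112} = - \sqrt{-260} = - 2 i \sqrt{65}$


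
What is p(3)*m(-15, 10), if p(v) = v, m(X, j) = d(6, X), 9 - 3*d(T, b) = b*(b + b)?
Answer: -441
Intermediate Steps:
d(T, b) = 3 - 2*b²/3 (d(T, b) = 3 - b*(b + b)/3 = 3 - b*2*b/3 = 3 - 2*b²/3)
m(X, j) = 3 - 2*X²/3
p(3)*m(-15, 10) = 3*(3 - ⅔*(-15)²) = 3*(3 - ⅔*225) = 3*(3 - 150) = 3*(-147) = -441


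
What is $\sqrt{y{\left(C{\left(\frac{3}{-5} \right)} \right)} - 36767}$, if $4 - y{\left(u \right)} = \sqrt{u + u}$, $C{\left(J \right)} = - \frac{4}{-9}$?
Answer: $\frac{\sqrt{-330867 - 6 \sqrt{2}}}{3} \approx 191.74 i$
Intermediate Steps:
$C{\left(J \right)} = \frac{4}{9}$ ($C{\left(J \right)} = \left(-4\right) \left(- \frac{1}{9}\right) = \frac{4}{9}$)
$y{\left(u \right)} = 4 - \sqrt{2} \sqrt{u}$ ($y{\left(u \right)} = 4 - \sqrt{u + u} = 4 - \sqrt{2 u} = 4 - \sqrt{2} \sqrt{u}$)
$\sqrt{y{\left(C{\left(\frac{3}{-5} \right)} \right)} - 36767} = \sqrt{\left(4 - \sqrt{2} \sqrt{\frac{4}{9}}\right) - 36767} = \sqrt{\left(4 - \sqrt{2} \cdot \frac{2}{3}\right) - 36767} = \sqrt{\left(4 - \frac{2 \sqrt{2}}{3}\right) - 36767} = \sqrt{-36763 - \frac{2 \sqrt{2}}{3}}$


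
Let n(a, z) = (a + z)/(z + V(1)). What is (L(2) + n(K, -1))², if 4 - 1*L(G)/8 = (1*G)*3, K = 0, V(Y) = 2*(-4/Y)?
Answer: 20449/81 ≈ 252.46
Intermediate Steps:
V(Y) = -8/Y
n(a, z) = (a + z)/(-8 + z) (n(a, z) = (a + z)/(z - 8/1) = (a + z)/(z - 8*1) = (a + z)/(z - 8) = (a + z)/(-8 + z))
L(G) = 32 - 24*G (L(G) = 32 - 8*1*G*3 = 32 - 8*G*3 = 32 - 24*G)
(L(2) + n(K, -1))² = ((32 - 24*2) + (0 - 1)/(-8 - 1))² = ((32 - 48) - 1/(-9))² = (-16 - ⅑*(-1))² = (-16 + ⅑)² = (-143/9)² = 20449/81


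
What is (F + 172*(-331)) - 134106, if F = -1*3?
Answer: -191041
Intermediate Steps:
F = -3
(F + 172*(-331)) - 134106 = (-3 + 172*(-331)) - 134106 = (-3 - 56932) - 134106 = -56935 - 134106 = -191041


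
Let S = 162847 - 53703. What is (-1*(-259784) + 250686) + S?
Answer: 619614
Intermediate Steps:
S = 109144
(-1*(-259784) + 250686) + S = (-1*(-259784) + 250686) + 109144 = (259784 + 250686) + 109144 = 510470 + 109144 = 619614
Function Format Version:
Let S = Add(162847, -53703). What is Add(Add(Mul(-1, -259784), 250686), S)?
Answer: 619614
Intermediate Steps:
S = 109144
Add(Add(Mul(-1, -259784), 250686), S) = Add(Add(Mul(-1, -259784), 250686), 109144) = Add(Add(259784, 250686), 109144) = Add(510470, 109144) = 619614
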